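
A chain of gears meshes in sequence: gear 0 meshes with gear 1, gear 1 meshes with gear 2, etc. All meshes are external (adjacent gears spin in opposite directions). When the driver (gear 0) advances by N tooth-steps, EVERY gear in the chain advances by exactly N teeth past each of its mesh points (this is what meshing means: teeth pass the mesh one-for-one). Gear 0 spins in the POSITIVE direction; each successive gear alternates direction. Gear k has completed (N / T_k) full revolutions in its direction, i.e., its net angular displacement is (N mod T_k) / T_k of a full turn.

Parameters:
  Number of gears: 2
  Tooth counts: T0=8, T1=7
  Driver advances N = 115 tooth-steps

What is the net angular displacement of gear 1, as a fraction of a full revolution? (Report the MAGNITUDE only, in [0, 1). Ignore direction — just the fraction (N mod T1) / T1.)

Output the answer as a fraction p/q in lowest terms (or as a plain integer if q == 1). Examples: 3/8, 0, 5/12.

Answer: 3/7

Derivation:
Chain of 2 gears, tooth counts: [8, 7]
  gear 0: T0=8, direction=positive, advance = 115 mod 8 = 3 teeth = 3/8 turn
  gear 1: T1=7, direction=negative, advance = 115 mod 7 = 3 teeth = 3/7 turn
Gear 1: 115 mod 7 = 3
Fraction = 3 / 7 = 3/7 (gcd(3,7)=1) = 3/7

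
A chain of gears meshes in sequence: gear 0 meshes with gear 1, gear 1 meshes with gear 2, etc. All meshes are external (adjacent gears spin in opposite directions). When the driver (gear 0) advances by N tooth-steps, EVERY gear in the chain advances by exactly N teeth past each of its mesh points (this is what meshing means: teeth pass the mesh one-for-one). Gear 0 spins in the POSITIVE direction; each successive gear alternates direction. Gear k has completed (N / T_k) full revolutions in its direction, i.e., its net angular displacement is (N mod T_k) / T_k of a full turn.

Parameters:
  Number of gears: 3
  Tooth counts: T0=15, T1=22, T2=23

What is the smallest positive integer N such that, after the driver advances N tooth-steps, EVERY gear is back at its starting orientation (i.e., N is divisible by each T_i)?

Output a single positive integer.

Answer: 7590

Derivation:
Gear k returns to start when N is a multiple of T_k.
All gears at start simultaneously when N is a common multiple of [15, 22, 23]; the smallest such N is lcm(15, 22, 23).
Start: lcm = T0 = 15
Fold in T1=22: gcd(15, 22) = 1; lcm(15, 22) = 15 * 22 / 1 = 330 / 1 = 330
Fold in T2=23: gcd(330, 23) = 1; lcm(330, 23) = 330 * 23 / 1 = 7590 / 1 = 7590
Full cycle length = 7590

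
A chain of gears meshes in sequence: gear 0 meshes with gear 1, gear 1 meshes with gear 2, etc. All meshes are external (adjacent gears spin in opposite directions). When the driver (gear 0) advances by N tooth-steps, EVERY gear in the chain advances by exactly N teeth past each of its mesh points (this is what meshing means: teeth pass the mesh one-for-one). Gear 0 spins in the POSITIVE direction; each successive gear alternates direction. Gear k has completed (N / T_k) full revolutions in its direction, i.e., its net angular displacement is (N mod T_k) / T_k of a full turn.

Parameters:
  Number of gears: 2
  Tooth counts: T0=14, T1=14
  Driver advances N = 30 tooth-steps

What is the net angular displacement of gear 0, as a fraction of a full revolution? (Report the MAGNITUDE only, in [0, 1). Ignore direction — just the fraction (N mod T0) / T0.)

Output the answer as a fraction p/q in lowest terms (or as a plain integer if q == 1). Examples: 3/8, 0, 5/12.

Answer: 1/7

Derivation:
Chain of 2 gears, tooth counts: [14, 14]
  gear 0: T0=14, direction=positive, advance = 30 mod 14 = 2 teeth = 2/14 turn
  gear 1: T1=14, direction=negative, advance = 30 mod 14 = 2 teeth = 2/14 turn
Gear 0: 30 mod 14 = 2
Fraction = 2 / 14 = 1/7 (gcd(2,14)=2) = 1/7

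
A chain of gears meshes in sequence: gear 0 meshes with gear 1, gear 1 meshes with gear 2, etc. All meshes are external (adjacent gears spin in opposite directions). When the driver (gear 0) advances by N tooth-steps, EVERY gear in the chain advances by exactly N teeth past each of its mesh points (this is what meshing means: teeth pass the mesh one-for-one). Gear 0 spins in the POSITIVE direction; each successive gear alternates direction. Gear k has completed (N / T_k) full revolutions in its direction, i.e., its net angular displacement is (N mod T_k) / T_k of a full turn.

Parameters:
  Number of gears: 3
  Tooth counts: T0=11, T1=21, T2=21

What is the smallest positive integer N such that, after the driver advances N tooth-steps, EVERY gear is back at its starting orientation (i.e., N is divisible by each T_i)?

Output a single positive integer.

Answer: 231

Derivation:
Gear k returns to start when N is a multiple of T_k.
All gears at start simultaneously when N is a common multiple of [11, 21, 21]; the smallest such N is lcm(11, 21, 21).
Start: lcm = T0 = 11
Fold in T1=21: gcd(11, 21) = 1; lcm(11, 21) = 11 * 21 / 1 = 231 / 1 = 231
Fold in T2=21: gcd(231, 21) = 21; lcm(231, 21) = 231 * 21 / 21 = 4851 / 21 = 231
Full cycle length = 231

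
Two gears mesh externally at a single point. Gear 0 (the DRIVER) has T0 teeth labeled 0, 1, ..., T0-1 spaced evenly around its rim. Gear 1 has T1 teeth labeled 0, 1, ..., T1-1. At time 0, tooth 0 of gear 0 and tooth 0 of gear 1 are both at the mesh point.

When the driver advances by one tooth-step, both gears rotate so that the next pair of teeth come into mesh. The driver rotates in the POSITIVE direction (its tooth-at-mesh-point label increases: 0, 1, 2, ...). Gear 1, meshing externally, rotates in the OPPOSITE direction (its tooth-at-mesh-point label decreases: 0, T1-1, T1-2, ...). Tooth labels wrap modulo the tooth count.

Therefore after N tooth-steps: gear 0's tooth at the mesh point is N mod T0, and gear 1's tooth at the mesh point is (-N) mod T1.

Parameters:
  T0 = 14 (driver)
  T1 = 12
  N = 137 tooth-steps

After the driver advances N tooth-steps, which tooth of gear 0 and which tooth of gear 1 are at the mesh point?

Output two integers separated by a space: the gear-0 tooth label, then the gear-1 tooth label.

Gear 0 (driver, T0=14): tooth at mesh = N mod T0
  137 = 9 * 14 + 11, so 137 mod 14 = 11
  gear 0 tooth = 11
Gear 1 (driven, T1=12): tooth at mesh = (-N) mod T1
  137 = 11 * 12 + 5, so 137 mod 12 = 5
  (-137) mod 12 = (-5) mod 12 = 12 - 5 = 7
Mesh after 137 steps: gear-0 tooth 11 meets gear-1 tooth 7

Answer: 11 7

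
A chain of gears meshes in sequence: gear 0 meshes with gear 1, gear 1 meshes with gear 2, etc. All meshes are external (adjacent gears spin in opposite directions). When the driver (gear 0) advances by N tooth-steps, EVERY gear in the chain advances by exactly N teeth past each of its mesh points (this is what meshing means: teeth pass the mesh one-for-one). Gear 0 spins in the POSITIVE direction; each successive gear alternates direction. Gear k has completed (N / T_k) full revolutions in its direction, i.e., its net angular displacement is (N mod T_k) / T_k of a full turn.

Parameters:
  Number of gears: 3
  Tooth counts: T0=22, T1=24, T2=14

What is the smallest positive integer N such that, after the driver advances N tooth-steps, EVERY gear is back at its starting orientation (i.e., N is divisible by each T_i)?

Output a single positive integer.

Answer: 1848

Derivation:
Gear k returns to start when N is a multiple of T_k.
All gears at start simultaneously when N is a common multiple of [22, 24, 14]; the smallest such N is lcm(22, 24, 14).
Start: lcm = T0 = 22
Fold in T1=24: gcd(22, 24) = 2; lcm(22, 24) = 22 * 24 / 2 = 528 / 2 = 264
Fold in T2=14: gcd(264, 14) = 2; lcm(264, 14) = 264 * 14 / 2 = 3696 / 2 = 1848
Full cycle length = 1848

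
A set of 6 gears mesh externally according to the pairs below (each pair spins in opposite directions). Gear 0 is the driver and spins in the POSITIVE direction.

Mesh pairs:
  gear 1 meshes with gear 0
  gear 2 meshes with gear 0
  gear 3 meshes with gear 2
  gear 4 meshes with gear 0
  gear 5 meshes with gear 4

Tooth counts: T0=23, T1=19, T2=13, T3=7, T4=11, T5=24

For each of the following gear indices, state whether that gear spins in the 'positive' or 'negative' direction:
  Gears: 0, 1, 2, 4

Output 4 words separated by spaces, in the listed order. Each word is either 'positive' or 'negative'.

Answer: positive negative negative negative

Derivation:
Gear 0 (driver): positive (depth 0)
  gear 1: meshes with gear 0 -> depth 1 -> negative (opposite of gear 0)
  gear 2: meshes with gear 0 -> depth 1 -> negative (opposite of gear 0)
  gear 3: meshes with gear 2 -> depth 2 -> positive (opposite of gear 2)
  gear 4: meshes with gear 0 -> depth 1 -> negative (opposite of gear 0)
  gear 5: meshes with gear 4 -> depth 2 -> positive (opposite of gear 4)
Queried indices 0, 1, 2, 4 -> positive, negative, negative, negative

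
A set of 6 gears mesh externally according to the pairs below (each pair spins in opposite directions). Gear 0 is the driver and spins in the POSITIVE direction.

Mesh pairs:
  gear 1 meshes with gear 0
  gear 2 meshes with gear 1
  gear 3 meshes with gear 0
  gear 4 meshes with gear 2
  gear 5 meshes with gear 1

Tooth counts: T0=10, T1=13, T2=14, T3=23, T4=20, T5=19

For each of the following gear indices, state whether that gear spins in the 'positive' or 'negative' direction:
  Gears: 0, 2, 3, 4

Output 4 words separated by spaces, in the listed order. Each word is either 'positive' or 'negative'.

Gear 0 (driver): positive (depth 0)
  gear 1: meshes with gear 0 -> depth 1 -> negative (opposite of gear 0)
  gear 2: meshes with gear 1 -> depth 2 -> positive (opposite of gear 1)
  gear 3: meshes with gear 0 -> depth 1 -> negative (opposite of gear 0)
  gear 4: meshes with gear 2 -> depth 3 -> negative (opposite of gear 2)
  gear 5: meshes with gear 1 -> depth 2 -> positive (opposite of gear 1)
Queried indices 0, 2, 3, 4 -> positive, positive, negative, negative

Answer: positive positive negative negative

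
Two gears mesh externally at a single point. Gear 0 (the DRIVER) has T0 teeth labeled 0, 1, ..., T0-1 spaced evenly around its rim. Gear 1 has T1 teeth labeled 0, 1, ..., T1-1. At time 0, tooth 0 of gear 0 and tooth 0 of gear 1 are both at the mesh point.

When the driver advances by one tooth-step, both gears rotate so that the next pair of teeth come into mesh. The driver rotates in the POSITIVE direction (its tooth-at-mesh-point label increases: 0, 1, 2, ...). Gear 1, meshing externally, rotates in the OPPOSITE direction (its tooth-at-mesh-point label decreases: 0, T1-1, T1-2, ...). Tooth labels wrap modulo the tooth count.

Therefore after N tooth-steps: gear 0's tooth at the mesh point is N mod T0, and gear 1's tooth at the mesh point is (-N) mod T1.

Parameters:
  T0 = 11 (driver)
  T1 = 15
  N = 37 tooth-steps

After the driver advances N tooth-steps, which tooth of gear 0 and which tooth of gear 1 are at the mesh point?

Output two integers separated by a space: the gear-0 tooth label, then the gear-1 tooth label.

Answer: 4 8

Derivation:
Gear 0 (driver, T0=11): tooth at mesh = N mod T0
  37 = 3 * 11 + 4, so 37 mod 11 = 4
  gear 0 tooth = 4
Gear 1 (driven, T1=15): tooth at mesh = (-N) mod T1
  37 = 2 * 15 + 7, so 37 mod 15 = 7
  (-37) mod 15 = (-7) mod 15 = 15 - 7 = 8
Mesh after 37 steps: gear-0 tooth 4 meets gear-1 tooth 8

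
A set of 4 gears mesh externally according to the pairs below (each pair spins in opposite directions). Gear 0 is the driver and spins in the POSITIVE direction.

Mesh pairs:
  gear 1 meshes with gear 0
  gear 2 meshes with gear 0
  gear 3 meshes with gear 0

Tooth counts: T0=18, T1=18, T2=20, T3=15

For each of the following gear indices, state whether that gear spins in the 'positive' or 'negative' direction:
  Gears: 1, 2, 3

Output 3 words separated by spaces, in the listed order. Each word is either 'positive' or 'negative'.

Gear 0 (driver): positive (depth 0)
  gear 1: meshes with gear 0 -> depth 1 -> negative (opposite of gear 0)
  gear 2: meshes with gear 0 -> depth 1 -> negative (opposite of gear 0)
  gear 3: meshes with gear 0 -> depth 1 -> negative (opposite of gear 0)
Queried indices 1, 2, 3 -> negative, negative, negative

Answer: negative negative negative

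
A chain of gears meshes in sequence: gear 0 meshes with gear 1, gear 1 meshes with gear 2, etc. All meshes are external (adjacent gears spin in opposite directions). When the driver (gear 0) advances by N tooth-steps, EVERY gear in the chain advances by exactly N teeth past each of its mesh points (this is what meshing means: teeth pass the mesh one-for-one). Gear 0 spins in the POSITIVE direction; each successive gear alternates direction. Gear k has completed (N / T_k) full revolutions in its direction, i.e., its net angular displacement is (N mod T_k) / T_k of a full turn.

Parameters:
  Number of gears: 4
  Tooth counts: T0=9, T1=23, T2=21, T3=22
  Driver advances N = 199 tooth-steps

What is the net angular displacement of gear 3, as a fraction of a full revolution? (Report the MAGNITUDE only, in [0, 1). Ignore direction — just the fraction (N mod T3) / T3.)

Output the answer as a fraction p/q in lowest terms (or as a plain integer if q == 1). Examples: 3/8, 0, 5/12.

Chain of 4 gears, tooth counts: [9, 23, 21, 22]
  gear 0: T0=9, direction=positive, advance = 199 mod 9 = 1 teeth = 1/9 turn
  gear 1: T1=23, direction=negative, advance = 199 mod 23 = 15 teeth = 15/23 turn
  gear 2: T2=21, direction=positive, advance = 199 mod 21 = 10 teeth = 10/21 turn
  gear 3: T3=22, direction=negative, advance = 199 mod 22 = 1 teeth = 1/22 turn
Gear 3: 199 mod 22 = 1
Fraction = 1 / 22 = 1/22 (gcd(1,22)=1) = 1/22

Answer: 1/22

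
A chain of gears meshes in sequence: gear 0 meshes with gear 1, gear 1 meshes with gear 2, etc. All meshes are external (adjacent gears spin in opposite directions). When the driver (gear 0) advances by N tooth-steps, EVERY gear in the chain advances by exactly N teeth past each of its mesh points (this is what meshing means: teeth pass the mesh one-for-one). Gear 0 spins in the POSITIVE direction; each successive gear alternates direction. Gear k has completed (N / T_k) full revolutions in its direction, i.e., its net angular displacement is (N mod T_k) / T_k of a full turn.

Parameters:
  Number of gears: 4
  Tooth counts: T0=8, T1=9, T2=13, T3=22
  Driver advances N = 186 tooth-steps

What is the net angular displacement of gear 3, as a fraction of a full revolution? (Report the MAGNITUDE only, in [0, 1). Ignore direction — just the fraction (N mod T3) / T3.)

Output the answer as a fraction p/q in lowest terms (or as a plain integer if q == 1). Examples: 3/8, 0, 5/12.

Chain of 4 gears, tooth counts: [8, 9, 13, 22]
  gear 0: T0=8, direction=positive, advance = 186 mod 8 = 2 teeth = 2/8 turn
  gear 1: T1=9, direction=negative, advance = 186 mod 9 = 6 teeth = 6/9 turn
  gear 2: T2=13, direction=positive, advance = 186 mod 13 = 4 teeth = 4/13 turn
  gear 3: T3=22, direction=negative, advance = 186 mod 22 = 10 teeth = 10/22 turn
Gear 3: 186 mod 22 = 10
Fraction = 10 / 22 = 5/11 (gcd(10,22)=2) = 5/11

Answer: 5/11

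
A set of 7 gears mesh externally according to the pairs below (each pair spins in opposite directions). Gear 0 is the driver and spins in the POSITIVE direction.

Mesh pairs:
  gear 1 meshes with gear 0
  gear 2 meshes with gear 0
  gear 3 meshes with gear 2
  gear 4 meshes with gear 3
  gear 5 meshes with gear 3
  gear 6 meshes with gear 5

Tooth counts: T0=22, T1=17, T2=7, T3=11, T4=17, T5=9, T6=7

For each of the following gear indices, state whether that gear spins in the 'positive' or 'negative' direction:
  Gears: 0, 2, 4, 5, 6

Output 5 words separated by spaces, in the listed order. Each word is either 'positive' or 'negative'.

Answer: positive negative negative negative positive

Derivation:
Gear 0 (driver): positive (depth 0)
  gear 1: meshes with gear 0 -> depth 1 -> negative (opposite of gear 0)
  gear 2: meshes with gear 0 -> depth 1 -> negative (opposite of gear 0)
  gear 3: meshes with gear 2 -> depth 2 -> positive (opposite of gear 2)
  gear 4: meshes with gear 3 -> depth 3 -> negative (opposite of gear 3)
  gear 5: meshes with gear 3 -> depth 3 -> negative (opposite of gear 3)
  gear 6: meshes with gear 5 -> depth 4 -> positive (opposite of gear 5)
Queried indices 0, 2, 4, 5, 6 -> positive, negative, negative, negative, positive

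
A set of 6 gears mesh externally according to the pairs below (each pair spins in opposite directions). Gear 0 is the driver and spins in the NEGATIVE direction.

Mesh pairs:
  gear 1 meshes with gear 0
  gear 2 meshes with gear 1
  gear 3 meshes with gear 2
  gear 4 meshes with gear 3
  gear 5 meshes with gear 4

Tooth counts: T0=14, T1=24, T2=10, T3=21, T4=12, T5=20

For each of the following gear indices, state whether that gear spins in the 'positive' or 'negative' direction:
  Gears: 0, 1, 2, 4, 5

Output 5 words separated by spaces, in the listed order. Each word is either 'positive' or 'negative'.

Gear 0 (driver): negative (depth 0)
  gear 1: meshes with gear 0 -> depth 1 -> positive (opposite of gear 0)
  gear 2: meshes with gear 1 -> depth 2 -> negative (opposite of gear 1)
  gear 3: meshes with gear 2 -> depth 3 -> positive (opposite of gear 2)
  gear 4: meshes with gear 3 -> depth 4 -> negative (opposite of gear 3)
  gear 5: meshes with gear 4 -> depth 5 -> positive (opposite of gear 4)
Queried indices 0, 1, 2, 4, 5 -> negative, positive, negative, negative, positive

Answer: negative positive negative negative positive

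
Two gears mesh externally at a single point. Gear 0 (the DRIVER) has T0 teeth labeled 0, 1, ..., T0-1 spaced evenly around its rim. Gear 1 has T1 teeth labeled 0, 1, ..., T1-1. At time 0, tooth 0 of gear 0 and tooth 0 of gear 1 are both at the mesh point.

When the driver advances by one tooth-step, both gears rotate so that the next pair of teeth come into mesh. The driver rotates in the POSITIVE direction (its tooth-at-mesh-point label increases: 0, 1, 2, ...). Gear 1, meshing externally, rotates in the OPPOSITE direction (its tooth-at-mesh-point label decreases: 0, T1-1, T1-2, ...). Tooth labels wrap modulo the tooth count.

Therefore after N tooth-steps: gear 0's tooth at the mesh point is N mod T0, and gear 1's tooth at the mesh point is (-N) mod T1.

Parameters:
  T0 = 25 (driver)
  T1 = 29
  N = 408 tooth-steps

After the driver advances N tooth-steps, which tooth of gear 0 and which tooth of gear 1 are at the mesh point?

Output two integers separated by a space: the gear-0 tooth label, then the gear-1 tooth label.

Answer: 8 27

Derivation:
Gear 0 (driver, T0=25): tooth at mesh = N mod T0
  408 = 16 * 25 + 8, so 408 mod 25 = 8
  gear 0 tooth = 8
Gear 1 (driven, T1=29): tooth at mesh = (-N) mod T1
  408 = 14 * 29 + 2, so 408 mod 29 = 2
  (-408) mod 29 = (-2) mod 29 = 29 - 2 = 27
Mesh after 408 steps: gear-0 tooth 8 meets gear-1 tooth 27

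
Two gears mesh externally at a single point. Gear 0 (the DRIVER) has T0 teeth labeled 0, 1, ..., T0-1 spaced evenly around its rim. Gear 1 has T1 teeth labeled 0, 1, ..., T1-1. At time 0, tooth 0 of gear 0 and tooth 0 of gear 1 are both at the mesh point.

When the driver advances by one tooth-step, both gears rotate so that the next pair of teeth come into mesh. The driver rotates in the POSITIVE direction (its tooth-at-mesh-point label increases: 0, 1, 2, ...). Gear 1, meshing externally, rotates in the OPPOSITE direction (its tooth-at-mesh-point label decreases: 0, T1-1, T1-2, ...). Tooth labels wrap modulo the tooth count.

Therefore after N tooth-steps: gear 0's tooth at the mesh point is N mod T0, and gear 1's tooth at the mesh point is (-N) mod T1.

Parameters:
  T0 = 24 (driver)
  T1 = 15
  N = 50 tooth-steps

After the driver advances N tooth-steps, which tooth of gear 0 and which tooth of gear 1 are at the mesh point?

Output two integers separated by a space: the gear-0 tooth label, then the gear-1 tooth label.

Answer: 2 10

Derivation:
Gear 0 (driver, T0=24): tooth at mesh = N mod T0
  50 = 2 * 24 + 2, so 50 mod 24 = 2
  gear 0 tooth = 2
Gear 1 (driven, T1=15): tooth at mesh = (-N) mod T1
  50 = 3 * 15 + 5, so 50 mod 15 = 5
  (-50) mod 15 = (-5) mod 15 = 15 - 5 = 10
Mesh after 50 steps: gear-0 tooth 2 meets gear-1 tooth 10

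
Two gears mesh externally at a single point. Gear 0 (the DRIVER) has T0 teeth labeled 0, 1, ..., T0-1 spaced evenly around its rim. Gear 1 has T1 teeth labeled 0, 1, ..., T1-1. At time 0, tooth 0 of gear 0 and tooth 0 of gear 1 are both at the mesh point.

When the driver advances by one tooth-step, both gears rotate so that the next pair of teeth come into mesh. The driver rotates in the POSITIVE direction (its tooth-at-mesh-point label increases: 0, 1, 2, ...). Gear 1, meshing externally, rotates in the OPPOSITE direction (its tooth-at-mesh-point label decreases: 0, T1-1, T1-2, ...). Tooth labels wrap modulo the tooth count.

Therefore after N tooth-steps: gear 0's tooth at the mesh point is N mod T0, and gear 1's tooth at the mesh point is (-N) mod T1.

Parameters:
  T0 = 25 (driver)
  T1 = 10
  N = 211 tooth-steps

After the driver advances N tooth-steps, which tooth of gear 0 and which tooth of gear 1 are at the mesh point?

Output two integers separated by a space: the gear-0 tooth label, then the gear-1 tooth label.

Gear 0 (driver, T0=25): tooth at mesh = N mod T0
  211 = 8 * 25 + 11, so 211 mod 25 = 11
  gear 0 tooth = 11
Gear 1 (driven, T1=10): tooth at mesh = (-N) mod T1
  211 = 21 * 10 + 1, so 211 mod 10 = 1
  (-211) mod 10 = (-1) mod 10 = 10 - 1 = 9
Mesh after 211 steps: gear-0 tooth 11 meets gear-1 tooth 9

Answer: 11 9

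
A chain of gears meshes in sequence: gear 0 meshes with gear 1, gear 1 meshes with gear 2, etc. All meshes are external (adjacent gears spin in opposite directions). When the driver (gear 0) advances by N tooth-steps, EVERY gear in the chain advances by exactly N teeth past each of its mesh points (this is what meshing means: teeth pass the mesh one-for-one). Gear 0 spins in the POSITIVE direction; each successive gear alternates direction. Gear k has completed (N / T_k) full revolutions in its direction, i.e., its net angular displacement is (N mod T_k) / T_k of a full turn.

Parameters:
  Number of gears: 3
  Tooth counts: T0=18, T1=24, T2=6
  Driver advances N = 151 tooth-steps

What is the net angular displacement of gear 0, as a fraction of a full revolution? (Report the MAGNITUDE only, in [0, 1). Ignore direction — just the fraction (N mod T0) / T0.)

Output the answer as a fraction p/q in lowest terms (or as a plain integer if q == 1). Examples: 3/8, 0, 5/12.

Chain of 3 gears, tooth counts: [18, 24, 6]
  gear 0: T0=18, direction=positive, advance = 151 mod 18 = 7 teeth = 7/18 turn
  gear 1: T1=24, direction=negative, advance = 151 mod 24 = 7 teeth = 7/24 turn
  gear 2: T2=6, direction=positive, advance = 151 mod 6 = 1 teeth = 1/6 turn
Gear 0: 151 mod 18 = 7
Fraction = 7 / 18 = 7/18 (gcd(7,18)=1) = 7/18

Answer: 7/18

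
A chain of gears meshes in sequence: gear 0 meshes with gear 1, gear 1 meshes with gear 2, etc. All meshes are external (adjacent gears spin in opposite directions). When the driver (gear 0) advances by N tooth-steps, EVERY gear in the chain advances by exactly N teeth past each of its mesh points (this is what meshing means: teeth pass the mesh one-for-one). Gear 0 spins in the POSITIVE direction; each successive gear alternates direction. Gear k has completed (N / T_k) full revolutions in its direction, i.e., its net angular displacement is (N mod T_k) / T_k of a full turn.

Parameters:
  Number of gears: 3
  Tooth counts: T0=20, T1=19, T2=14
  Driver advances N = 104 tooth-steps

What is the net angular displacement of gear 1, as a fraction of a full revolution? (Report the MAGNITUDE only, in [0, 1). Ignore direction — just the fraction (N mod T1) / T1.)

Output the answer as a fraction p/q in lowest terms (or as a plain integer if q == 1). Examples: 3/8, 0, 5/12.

Answer: 9/19

Derivation:
Chain of 3 gears, tooth counts: [20, 19, 14]
  gear 0: T0=20, direction=positive, advance = 104 mod 20 = 4 teeth = 4/20 turn
  gear 1: T1=19, direction=negative, advance = 104 mod 19 = 9 teeth = 9/19 turn
  gear 2: T2=14, direction=positive, advance = 104 mod 14 = 6 teeth = 6/14 turn
Gear 1: 104 mod 19 = 9
Fraction = 9 / 19 = 9/19 (gcd(9,19)=1) = 9/19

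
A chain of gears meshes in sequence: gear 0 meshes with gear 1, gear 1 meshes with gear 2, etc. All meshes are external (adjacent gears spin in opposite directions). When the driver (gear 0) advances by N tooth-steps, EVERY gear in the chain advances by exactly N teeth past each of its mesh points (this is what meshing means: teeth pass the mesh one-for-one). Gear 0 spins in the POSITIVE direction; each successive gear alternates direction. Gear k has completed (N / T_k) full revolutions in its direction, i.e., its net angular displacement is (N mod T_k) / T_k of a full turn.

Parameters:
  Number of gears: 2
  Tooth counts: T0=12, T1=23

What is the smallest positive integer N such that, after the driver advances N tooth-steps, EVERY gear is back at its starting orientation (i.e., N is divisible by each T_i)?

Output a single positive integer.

Answer: 276

Derivation:
Gear k returns to start when N is a multiple of T_k.
All gears at start simultaneously when N is a common multiple of [12, 23]; the smallest such N is lcm(12, 23).
Start: lcm = T0 = 12
Fold in T1=23: gcd(12, 23) = 1; lcm(12, 23) = 12 * 23 / 1 = 276 / 1 = 276
Full cycle length = 276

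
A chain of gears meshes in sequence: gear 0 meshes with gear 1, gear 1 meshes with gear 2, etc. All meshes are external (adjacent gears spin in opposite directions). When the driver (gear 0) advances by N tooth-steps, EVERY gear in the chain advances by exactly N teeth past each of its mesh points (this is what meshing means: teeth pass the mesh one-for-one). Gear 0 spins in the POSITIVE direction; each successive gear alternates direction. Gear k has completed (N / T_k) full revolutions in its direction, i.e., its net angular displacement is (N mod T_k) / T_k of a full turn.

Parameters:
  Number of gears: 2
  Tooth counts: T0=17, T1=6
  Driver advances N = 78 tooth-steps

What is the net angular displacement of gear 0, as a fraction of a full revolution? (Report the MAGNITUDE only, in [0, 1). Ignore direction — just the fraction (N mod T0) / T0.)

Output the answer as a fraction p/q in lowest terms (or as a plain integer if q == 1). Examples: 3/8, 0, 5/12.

Chain of 2 gears, tooth counts: [17, 6]
  gear 0: T0=17, direction=positive, advance = 78 mod 17 = 10 teeth = 10/17 turn
  gear 1: T1=6, direction=negative, advance = 78 mod 6 = 0 teeth = 0/6 turn
Gear 0: 78 mod 17 = 10
Fraction = 10 / 17 = 10/17 (gcd(10,17)=1) = 10/17

Answer: 10/17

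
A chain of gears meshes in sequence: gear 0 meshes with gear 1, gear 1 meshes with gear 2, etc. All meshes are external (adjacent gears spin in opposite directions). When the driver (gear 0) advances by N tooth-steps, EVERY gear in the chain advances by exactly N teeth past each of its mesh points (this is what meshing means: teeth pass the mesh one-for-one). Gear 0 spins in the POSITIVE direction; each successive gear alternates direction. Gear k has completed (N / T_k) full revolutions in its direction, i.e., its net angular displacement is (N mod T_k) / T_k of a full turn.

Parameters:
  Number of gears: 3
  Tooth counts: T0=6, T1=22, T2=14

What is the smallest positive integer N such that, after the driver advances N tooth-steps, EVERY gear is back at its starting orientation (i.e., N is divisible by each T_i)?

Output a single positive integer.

Answer: 462

Derivation:
Gear k returns to start when N is a multiple of T_k.
All gears at start simultaneously when N is a common multiple of [6, 22, 14]; the smallest such N is lcm(6, 22, 14).
Start: lcm = T0 = 6
Fold in T1=22: gcd(6, 22) = 2; lcm(6, 22) = 6 * 22 / 2 = 132 / 2 = 66
Fold in T2=14: gcd(66, 14) = 2; lcm(66, 14) = 66 * 14 / 2 = 924 / 2 = 462
Full cycle length = 462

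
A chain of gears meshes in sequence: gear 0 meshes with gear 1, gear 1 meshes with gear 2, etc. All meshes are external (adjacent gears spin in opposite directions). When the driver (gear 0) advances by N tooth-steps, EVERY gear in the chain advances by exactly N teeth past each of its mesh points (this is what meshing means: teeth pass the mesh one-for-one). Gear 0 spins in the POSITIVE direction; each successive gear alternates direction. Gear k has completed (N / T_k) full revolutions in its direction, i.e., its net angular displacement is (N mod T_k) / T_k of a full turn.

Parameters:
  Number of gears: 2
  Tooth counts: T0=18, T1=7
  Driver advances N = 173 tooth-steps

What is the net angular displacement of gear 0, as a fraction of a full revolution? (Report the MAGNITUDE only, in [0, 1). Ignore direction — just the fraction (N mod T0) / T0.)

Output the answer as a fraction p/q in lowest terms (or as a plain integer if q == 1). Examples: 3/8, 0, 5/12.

Chain of 2 gears, tooth counts: [18, 7]
  gear 0: T0=18, direction=positive, advance = 173 mod 18 = 11 teeth = 11/18 turn
  gear 1: T1=7, direction=negative, advance = 173 mod 7 = 5 teeth = 5/7 turn
Gear 0: 173 mod 18 = 11
Fraction = 11 / 18 = 11/18 (gcd(11,18)=1) = 11/18

Answer: 11/18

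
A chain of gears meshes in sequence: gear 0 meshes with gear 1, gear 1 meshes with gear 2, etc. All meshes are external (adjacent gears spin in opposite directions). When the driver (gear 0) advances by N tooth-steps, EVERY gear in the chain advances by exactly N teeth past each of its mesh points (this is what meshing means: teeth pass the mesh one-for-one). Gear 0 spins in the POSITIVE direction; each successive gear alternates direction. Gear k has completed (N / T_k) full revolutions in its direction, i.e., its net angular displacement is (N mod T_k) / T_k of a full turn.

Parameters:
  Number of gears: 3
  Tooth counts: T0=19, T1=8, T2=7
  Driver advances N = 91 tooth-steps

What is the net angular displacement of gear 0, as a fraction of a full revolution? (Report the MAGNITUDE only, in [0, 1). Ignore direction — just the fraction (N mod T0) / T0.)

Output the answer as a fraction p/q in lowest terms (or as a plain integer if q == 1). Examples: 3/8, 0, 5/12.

Chain of 3 gears, tooth counts: [19, 8, 7]
  gear 0: T0=19, direction=positive, advance = 91 mod 19 = 15 teeth = 15/19 turn
  gear 1: T1=8, direction=negative, advance = 91 mod 8 = 3 teeth = 3/8 turn
  gear 2: T2=7, direction=positive, advance = 91 mod 7 = 0 teeth = 0/7 turn
Gear 0: 91 mod 19 = 15
Fraction = 15 / 19 = 15/19 (gcd(15,19)=1) = 15/19

Answer: 15/19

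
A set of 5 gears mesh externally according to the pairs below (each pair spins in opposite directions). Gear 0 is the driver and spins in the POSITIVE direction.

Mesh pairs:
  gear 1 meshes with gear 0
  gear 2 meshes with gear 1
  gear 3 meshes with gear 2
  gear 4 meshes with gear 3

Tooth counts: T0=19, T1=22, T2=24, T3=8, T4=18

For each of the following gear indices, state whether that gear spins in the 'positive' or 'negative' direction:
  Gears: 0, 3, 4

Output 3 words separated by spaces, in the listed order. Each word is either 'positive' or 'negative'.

Answer: positive negative positive

Derivation:
Gear 0 (driver): positive (depth 0)
  gear 1: meshes with gear 0 -> depth 1 -> negative (opposite of gear 0)
  gear 2: meshes with gear 1 -> depth 2 -> positive (opposite of gear 1)
  gear 3: meshes with gear 2 -> depth 3 -> negative (opposite of gear 2)
  gear 4: meshes with gear 3 -> depth 4 -> positive (opposite of gear 3)
Queried indices 0, 3, 4 -> positive, negative, positive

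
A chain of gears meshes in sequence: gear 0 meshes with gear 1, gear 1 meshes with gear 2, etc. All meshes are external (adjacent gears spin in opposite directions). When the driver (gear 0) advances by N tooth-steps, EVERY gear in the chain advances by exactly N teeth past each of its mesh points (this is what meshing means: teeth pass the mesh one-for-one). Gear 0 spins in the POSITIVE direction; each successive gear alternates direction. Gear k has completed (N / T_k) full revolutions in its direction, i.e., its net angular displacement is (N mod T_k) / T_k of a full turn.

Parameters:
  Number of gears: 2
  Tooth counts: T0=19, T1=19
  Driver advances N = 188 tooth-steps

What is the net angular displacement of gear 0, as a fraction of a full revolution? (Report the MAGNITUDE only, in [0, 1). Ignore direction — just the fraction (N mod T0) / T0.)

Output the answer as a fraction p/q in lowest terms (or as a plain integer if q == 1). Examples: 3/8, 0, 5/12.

Answer: 17/19

Derivation:
Chain of 2 gears, tooth counts: [19, 19]
  gear 0: T0=19, direction=positive, advance = 188 mod 19 = 17 teeth = 17/19 turn
  gear 1: T1=19, direction=negative, advance = 188 mod 19 = 17 teeth = 17/19 turn
Gear 0: 188 mod 19 = 17
Fraction = 17 / 19 = 17/19 (gcd(17,19)=1) = 17/19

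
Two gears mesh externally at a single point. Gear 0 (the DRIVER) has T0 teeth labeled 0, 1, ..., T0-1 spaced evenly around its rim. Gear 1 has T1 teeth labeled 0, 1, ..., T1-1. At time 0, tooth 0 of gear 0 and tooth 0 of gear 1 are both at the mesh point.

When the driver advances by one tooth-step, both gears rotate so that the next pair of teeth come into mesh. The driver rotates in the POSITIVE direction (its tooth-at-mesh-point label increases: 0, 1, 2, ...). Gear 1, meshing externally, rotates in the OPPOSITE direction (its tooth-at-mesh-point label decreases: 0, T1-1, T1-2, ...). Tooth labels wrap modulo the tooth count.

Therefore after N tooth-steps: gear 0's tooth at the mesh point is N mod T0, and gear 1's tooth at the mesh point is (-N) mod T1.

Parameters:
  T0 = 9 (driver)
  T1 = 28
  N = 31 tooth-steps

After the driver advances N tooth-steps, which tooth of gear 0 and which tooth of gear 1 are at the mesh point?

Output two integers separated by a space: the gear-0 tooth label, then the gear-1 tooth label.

Answer: 4 25

Derivation:
Gear 0 (driver, T0=9): tooth at mesh = N mod T0
  31 = 3 * 9 + 4, so 31 mod 9 = 4
  gear 0 tooth = 4
Gear 1 (driven, T1=28): tooth at mesh = (-N) mod T1
  31 = 1 * 28 + 3, so 31 mod 28 = 3
  (-31) mod 28 = (-3) mod 28 = 28 - 3 = 25
Mesh after 31 steps: gear-0 tooth 4 meets gear-1 tooth 25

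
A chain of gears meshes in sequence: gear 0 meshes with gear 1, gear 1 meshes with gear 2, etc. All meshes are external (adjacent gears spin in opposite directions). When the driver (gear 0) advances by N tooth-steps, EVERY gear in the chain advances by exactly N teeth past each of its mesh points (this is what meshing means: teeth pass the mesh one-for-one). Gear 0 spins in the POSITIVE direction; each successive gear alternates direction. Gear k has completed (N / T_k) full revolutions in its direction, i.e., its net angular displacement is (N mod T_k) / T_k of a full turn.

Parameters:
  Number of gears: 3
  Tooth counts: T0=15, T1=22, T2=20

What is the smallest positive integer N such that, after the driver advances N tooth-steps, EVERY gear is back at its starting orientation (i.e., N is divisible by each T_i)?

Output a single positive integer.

Gear k returns to start when N is a multiple of T_k.
All gears at start simultaneously when N is a common multiple of [15, 22, 20]; the smallest such N is lcm(15, 22, 20).
Start: lcm = T0 = 15
Fold in T1=22: gcd(15, 22) = 1; lcm(15, 22) = 15 * 22 / 1 = 330 / 1 = 330
Fold in T2=20: gcd(330, 20) = 10; lcm(330, 20) = 330 * 20 / 10 = 6600 / 10 = 660
Full cycle length = 660

Answer: 660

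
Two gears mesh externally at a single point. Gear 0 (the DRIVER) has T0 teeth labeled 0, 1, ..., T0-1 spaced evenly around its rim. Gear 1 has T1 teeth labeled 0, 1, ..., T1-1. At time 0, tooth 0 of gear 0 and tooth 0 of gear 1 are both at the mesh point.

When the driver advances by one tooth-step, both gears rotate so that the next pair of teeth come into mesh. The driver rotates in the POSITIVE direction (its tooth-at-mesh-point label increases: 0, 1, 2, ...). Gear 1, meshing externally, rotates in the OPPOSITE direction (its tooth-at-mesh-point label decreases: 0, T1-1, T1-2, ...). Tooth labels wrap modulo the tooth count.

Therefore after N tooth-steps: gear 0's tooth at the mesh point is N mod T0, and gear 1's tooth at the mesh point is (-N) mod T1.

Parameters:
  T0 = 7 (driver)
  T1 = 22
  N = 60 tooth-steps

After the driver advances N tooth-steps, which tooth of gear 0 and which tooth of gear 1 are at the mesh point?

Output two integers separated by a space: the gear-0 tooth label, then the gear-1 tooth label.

Answer: 4 6

Derivation:
Gear 0 (driver, T0=7): tooth at mesh = N mod T0
  60 = 8 * 7 + 4, so 60 mod 7 = 4
  gear 0 tooth = 4
Gear 1 (driven, T1=22): tooth at mesh = (-N) mod T1
  60 = 2 * 22 + 16, so 60 mod 22 = 16
  (-60) mod 22 = (-16) mod 22 = 22 - 16 = 6
Mesh after 60 steps: gear-0 tooth 4 meets gear-1 tooth 6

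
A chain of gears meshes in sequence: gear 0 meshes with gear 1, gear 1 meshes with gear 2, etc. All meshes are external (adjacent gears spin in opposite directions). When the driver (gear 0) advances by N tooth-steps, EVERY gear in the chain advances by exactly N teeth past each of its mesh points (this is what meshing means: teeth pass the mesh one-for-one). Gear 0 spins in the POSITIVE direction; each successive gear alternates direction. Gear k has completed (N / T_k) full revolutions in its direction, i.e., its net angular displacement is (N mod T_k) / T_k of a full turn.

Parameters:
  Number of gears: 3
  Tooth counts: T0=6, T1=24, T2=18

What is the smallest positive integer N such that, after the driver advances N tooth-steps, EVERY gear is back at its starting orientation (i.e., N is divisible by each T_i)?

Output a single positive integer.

Gear k returns to start when N is a multiple of T_k.
All gears at start simultaneously when N is a common multiple of [6, 24, 18]; the smallest such N is lcm(6, 24, 18).
Start: lcm = T0 = 6
Fold in T1=24: gcd(6, 24) = 6; lcm(6, 24) = 6 * 24 / 6 = 144 / 6 = 24
Fold in T2=18: gcd(24, 18) = 6; lcm(24, 18) = 24 * 18 / 6 = 432 / 6 = 72
Full cycle length = 72

Answer: 72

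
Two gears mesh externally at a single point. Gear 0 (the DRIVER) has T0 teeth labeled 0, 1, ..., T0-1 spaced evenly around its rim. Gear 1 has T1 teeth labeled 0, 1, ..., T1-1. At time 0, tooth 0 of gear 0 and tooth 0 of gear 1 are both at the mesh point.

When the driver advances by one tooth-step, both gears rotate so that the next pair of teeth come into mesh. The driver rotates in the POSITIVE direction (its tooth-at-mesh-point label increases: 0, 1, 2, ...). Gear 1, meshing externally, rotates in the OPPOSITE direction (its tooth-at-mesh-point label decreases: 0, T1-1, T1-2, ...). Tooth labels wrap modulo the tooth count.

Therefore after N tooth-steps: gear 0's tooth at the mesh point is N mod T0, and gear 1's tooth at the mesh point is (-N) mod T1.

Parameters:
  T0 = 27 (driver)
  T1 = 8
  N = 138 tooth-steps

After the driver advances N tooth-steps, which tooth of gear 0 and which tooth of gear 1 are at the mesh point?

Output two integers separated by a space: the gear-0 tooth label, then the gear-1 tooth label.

Gear 0 (driver, T0=27): tooth at mesh = N mod T0
  138 = 5 * 27 + 3, so 138 mod 27 = 3
  gear 0 tooth = 3
Gear 1 (driven, T1=8): tooth at mesh = (-N) mod T1
  138 = 17 * 8 + 2, so 138 mod 8 = 2
  (-138) mod 8 = (-2) mod 8 = 8 - 2 = 6
Mesh after 138 steps: gear-0 tooth 3 meets gear-1 tooth 6

Answer: 3 6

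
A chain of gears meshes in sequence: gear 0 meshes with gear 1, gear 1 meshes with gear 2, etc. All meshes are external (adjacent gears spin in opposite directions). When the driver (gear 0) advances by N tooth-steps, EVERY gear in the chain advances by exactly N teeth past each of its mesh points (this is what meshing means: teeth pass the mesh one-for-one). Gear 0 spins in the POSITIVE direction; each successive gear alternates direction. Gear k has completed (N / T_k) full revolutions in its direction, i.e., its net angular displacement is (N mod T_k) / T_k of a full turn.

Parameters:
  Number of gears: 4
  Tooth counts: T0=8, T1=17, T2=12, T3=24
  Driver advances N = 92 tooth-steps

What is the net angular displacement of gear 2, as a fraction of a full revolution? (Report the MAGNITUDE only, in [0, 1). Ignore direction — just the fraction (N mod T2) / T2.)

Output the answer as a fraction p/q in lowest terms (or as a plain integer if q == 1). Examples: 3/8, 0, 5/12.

Answer: 2/3

Derivation:
Chain of 4 gears, tooth counts: [8, 17, 12, 24]
  gear 0: T0=8, direction=positive, advance = 92 mod 8 = 4 teeth = 4/8 turn
  gear 1: T1=17, direction=negative, advance = 92 mod 17 = 7 teeth = 7/17 turn
  gear 2: T2=12, direction=positive, advance = 92 mod 12 = 8 teeth = 8/12 turn
  gear 3: T3=24, direction=negative, advance = 92 mod 24 = 20 teeth = 20/24 turn
Gear 2: 92 mod 12 = 8
Fraction = 8 / 12 = 2/3 (gcd(8,12)=4) = 2/3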